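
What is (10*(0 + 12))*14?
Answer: 1680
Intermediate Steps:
(10*(0 + 12))*14 = (10*12)*14 = 120*14 = 1680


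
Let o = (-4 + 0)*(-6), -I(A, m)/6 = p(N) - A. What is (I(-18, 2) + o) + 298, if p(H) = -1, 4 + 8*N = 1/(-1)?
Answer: 220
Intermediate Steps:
N = -5/8 (N = -1/2 + (1/8)/(-1) = -1/2 + (1/8)*(-1) = -1/2 - 1/8 = -5/8 ≈ -0.62500)
I(A, m) = 6 + 6*A (I(A, m) = -6*(-1 - A) = 6 + 6*A)
o = 24 (o = -4*(-6) = 24)
(I(-18, 2) + o) + 298 = ((6 + 6*(-18)) + 24) + 298 = ((6 - 108) + 24) + 298 = (-102 + 24) + 298 = -78 + 298 = 220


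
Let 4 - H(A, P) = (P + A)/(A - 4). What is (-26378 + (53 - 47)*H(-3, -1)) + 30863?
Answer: 31539/7 ≈ 4505.6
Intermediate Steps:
H(A, P) = 4 - (A + P)/(-4 + A) (H(A, P) = 4 - (P + A)/(A - 4) = 4 - (A + P)/(-4 + A))
(-26378 + (53 - 47)*H(-3, -1)) + 30863 = (-26378 + (53 - 47)*((-16 - 1*(-1) + 3*(-3))/(-4 - 3))) + 30863 = (-26378 + 6*((-16 + 1 - 9)/(-7))) + 30863 = (-26378 + 6*(-⅐*(-24))) + 30863 = (-26378 + 6*(24/7)) + 30863 = (-26378 + 144/7) + 30863 = -184502/7 + 30863 = 31539/7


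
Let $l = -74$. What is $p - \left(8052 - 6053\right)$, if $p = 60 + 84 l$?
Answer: $-8155$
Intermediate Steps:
$p = -6156$ ($p = 60 + 84 \left(-74\right) = 60 - 6216 = -6156$)
$p - \left(8052 - 6053\right) = -6156 - \left(8052 - 6053\right) = -6156 - 1999 = -8155$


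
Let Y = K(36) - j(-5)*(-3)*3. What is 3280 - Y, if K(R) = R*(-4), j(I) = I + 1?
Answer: 3460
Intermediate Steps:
j(I) = 1 + I
K(R) = -4*R
Y = -180 (Y = -4*36 - (1 - 5)*(-3)*3 = -144 - (-4*(-3))*3 = -144 - 12*3 = -144 - 1*36 = -144 - 36 = -180)
3280 - Y = 3280 - 1*(-180) = 3280 + 180 = 3460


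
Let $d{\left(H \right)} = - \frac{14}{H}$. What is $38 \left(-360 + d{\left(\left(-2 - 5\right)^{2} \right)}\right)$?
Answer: $- \frac{95836}{7} \approx -13691.0$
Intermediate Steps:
$38 \left(-360 + d{\left(\left(-2 - 5\right)^{2} \right)}\right) = 38 \left(-360 - \frac{14}{\left(-2 - 5\right)^{2}}\right) = 38 \left(-360 - \frac{14}{\left(-7\right)^{2}}\right) = 38 \left(-360 - \frac{14}{49}\right) = 38 \left(-360 - \frac{2}{7}\right) = 38 \left(- \frac{2522}{7}\right) = - \frac{95836}{7}$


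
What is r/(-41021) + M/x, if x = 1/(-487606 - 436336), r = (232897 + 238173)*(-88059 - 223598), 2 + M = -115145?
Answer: 13511876510328/127 ≈ 1.0639e+11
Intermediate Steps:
M = -115147 (M = -2 - 115145 = -115147)
r = -146812262990 (r = 471070*(-311657) = -146812262990)
x = -1/923942 (x = 1/(-923942) = -1/923942 ≈ -1.0823e-6)
r/(-41021) + M/x = -146812262990/(-41021) - 115147/(-1/923942) = -146812262990*(-1/41021) - 115147*(-923942) = 454527130/127 + 106389149474 = 13511876510328/127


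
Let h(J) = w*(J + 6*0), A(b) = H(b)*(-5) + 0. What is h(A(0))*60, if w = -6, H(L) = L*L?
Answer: 0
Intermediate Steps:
H(L) = L**2
A(b) = -5*b**2 (A(b) = b**2*(-5) + 0 = -5*b**2 + 0 = -5*b**2)
h(J) = -6*J (h(J) = -6*(J + 6*0) = -6*(J + 0) = -6*J)
h(A(0))*60 = -(-30)*0**2*60 = -(-30)*0*60 = -6*0*60 = 0*60 = 0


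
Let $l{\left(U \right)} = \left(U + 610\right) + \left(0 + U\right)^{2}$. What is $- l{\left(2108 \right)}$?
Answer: $-4446382$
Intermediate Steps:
$l{\left(U \right)} = 610 + U + U^{2}$ ($l{\left(U \right)} = \left(610 + U\right) + U^{2} = 610 + U + U^{2}$)
$- l{\left(2108 \right)} = - (610 + 2108 + 2108^{2}) = - (610 + 2108 + 4443664) = \left(-1\right) 4446382 = -4446382$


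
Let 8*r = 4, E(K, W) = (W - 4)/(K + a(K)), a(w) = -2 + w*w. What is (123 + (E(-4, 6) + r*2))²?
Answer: 385641/25 ≈ 15426.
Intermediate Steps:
a(w) = -2 + w²
E(K, W) = (-4 + W)/(-2 + K + K²) (E(K, W) = (W - 4)/(K + (-2 + K²)) = (-4 + W)/(-2 + K + K²))
r = ½ (r = (⅛)*4 = ½ ≈ 0.50000)
(123 + (E(-4, 6) + r*2))² = (123 + ((-4 + 6)/(-2 - 4 + (-4)²) + (½)*2))² = (123 + (2/(-2 - 4 + 16) + 1))² = (123 + (2/10 + 1))² = (123 + ((⅒)*2 + 1))² = (123 + (⅕ + 1))² = (123 + 6/5)² = (621/5)² = 385641/25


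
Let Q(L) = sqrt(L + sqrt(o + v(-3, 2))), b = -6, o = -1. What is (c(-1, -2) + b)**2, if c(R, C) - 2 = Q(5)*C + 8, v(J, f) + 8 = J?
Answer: 4*(2 - sqrt(5 + 2*I*sqrt(3)))**2 ≈ -1.6642 + 2.0838*I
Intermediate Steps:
v(J, f) = -8 + J
Q(L) = sqrt(L + 2*I*sqrt(3)) (Q(L) = sqrt(L + sqrt(-1 + (-8 - 3))) = sqrt(L + sqrt(-1 - 11)) = sqrt(L + sqrt(-12)) = sqrt(L + 2*I*sqrt(3)))
c(R, C) = 10 + C*sqrt(5 + 2*I*sqrt(3)) (c(R, C) = 2 + (sqrt(5 + 2*I*sqrt(3))*C + 8) = 2 + (C*sqrt(5 + 2*I*sqrt(3)) + 8) = 2 + (8 + C*sqrt(5 + 2*I*sqrt(3))) = 10 + C*sqrt(5 + 2*I*sqrt(3)))
(c(-1, -2) + b)**2 = ((10 - 2*sqrt(5 + 2*I*sqrt(3))) - 6)**2 = (4 - 2*sqrt(5 + 2*I*sqrt(3)))**2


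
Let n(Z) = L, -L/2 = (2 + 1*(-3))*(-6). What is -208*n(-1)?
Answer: 2496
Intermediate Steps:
L = -12 (L = -2*(2 + 1*(-3))*(-6) = -2*(2 - 3)*(-6) = -(-2)*(-6) = -2*6 = -12)
n(Z) = -12
-208*n(-1) = -208*(-12) = 2496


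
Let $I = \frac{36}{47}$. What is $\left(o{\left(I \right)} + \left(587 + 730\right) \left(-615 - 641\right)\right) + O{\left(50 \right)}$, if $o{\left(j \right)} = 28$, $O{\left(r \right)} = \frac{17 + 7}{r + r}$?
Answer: $- \frac{41353094}{25} \approx -1.6541 \cdot 10^{6}$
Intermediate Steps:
$I = \frac{36}{47}$ ($I = 36 \cdot \frac{1}{47} = \frac{36}{47} \approx 0.76596$)
$O{\left(r \right)} = \frac{12}{r}$ ($O{\left(r \right)} = \frac{24}{2 r} = 24 \frac{1}{2 r} = \frac{12}{r}$)
$\left(o{\left(I \right)} + \left(587 + 730\right) \left(-615 - 641\right)\right) + O{\left(50 \right)} = \left(28 + \left(587 + 730\right) \left(-615 - 641\right)\right) + \frac{12}{50} = \left(28 + 1317 \left(-1256\right)\right) + 12 \cdot \frac{1}{50} = \left(28 - 1654152\right) + \frac{6}{25} = -1654124 + \frac{6}{25} = - \frac{41353094}{25}$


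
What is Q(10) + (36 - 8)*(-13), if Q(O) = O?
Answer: -354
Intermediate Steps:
Q(10) + (36 - 8)*(-13) = 10 + (36 - 8)*(-13) = 10 + 28*(-13) = 10 - 364 = -354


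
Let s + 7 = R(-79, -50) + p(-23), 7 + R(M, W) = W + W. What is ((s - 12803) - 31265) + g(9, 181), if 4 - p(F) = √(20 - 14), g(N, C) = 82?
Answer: -44096 - √6 ≈ -44098.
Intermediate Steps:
R(M, W) = -7 + 2*W (R(M, W) = -7 + (W + W) = -7 + 2*W)
p(F) = 4 - √6 (p(F) = 4 - √(20 - 14) = 4 - √6)
s = -110 - √6 (s = -7 + ((-7 + 2*(-50)) + (4 - √6)) = -7 + ((-7 - 100) + (4 - √6)) = -7 + (-107 + (4 - √6)) = -7 + (-103 - √6) = -110 - √6 ≈ -112.45)
((s - 12803) - 31265) + g(9, 181) = (((-110 - √6) - 12803) - 31265) + 82 = ((-12913 - √6) - 31265) + 82 = (-44178 - √6) + 82 = -44096 - √6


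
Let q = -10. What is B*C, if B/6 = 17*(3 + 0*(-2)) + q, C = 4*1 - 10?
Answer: -1476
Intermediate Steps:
C = -6 (C = 4 - 10 = -6)
B = 246 (B = 6*(17*(3 + 0*(-2)) - 10) = 6*(17*(3 + 0) - 10) = 6*(17*3 - 10) = 6*(51 - 10) = 6*41 = 246)
B*C = 246*(-6) = -1476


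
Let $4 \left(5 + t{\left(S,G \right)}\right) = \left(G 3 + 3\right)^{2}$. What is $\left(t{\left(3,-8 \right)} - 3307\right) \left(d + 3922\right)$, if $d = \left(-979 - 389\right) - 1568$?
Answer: $- \frac{6313851}{2} \approx -3.1569 \cdot 10^{6}$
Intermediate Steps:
$t{\left(S,G \right)} = -5 + \frac{\left(3 + 3 G\right)^{2}}{4}$ ($t{\left(S,G \right)} = -5 + \frac{\left(G 3 + 3\right)^{2}}{4} = -5 + \frac{\left(3 G + 3\right)^{2}}{4} = -5 + \frac{\left(3 + 3 G\right)^{2}}{4}$)
$d = -2936$ ($d = -1368 - 1568 = -2936$)
$\left(t{\left(3,-8 \right)} - 3307\right) \left(d + 3922\right) = \left(\left(-5 + \frac{9 \left(1 - 8\right)^{2}}{4}\right) - 3307\right) \left(-2936 + 3922\right) = \left(\left(-5 + \frac{9 \left(-7\right)^{2}}{4}\right) - 3307\right) 986 = \left(\left(-5 + \frac{9}{4} \cdot 49\right) - 3307\right) 986 = \left(\left(-5 + \frac{441}{4}\right) - 3307\right) 986 = \left(\frac{421}{4} - 3307\right) 986 = \left(- \frac{12807}{4}\right) 986 = - \frac{6313851}{2}$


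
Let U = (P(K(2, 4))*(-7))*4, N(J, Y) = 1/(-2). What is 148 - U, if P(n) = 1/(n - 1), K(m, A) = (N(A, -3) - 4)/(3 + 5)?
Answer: 3252/25 ≈ 130.08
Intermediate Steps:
N(J, Y) = -1/2
K(m, A) = -9/16 (K(m, A) = (-1/2 - 4)/(3 + 5) = -9/2/8 = -9/2*1/8 = -9/16)
P(n) = 1/(-1 + n)
U = 448/25 (U = (-7/(-1 - 9/16))*4 = (-7/(-25/16))*4 = -16/25*(-7)*4 = (112/25)*4 = 448/25 ≈ 17.920)
148 - U = 148 - 1*448/25 = 148 - 448/25 = 3252/25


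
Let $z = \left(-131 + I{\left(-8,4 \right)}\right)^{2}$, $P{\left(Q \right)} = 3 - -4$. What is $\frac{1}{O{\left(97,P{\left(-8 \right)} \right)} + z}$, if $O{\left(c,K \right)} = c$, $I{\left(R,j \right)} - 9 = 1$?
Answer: $\frac{1}{14738} \approx 6.7852 \cdot 10^{-5}$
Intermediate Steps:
$I{\left(R,j \right)} = 10$ ($I{\left(R,j \right)} = 9 + 1 = 10$)
$P{\left(Q \right)} = 7$ ($P{\left(Q \right)} = 3 + 4 = 7$)
$z = 14641$ ($z = \left(-131 + 10\right)^{2} = \left(-121\right)^{2} = 14641$)
$\frac{1}{O{\left(97,P{\left(-8 \right)} \right)} + z} = \frac{1}{97 + 14641} = \frac{1}{14738}$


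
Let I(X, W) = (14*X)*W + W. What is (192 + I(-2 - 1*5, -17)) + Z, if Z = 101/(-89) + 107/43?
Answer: 7050687/3827 ≈ 1842.4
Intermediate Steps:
I(X, W) = W + 14*W*X (I(X, W) = 14*W*X + W = W + 14*W*X)
Z = 5180/3827 (Z = 101*(-1/89) + 107*(1/43) = -101/89 + 107/43 = 5180/3827 ≈ 1.3535)
(192 + I(-2 - 1*5, -17)) + Z = (192 - 17*(1 + 14*(-2 - 1*5))) + 5180/3827 = (192 - 17*(1 + 14*(-2 - 5))) + 5180/3827 = (192 - 17*(1 + 14*(-7))) + 5180/3827 = (192 - 17*(1 - 98)) + 5180/3827 = (192 - 17*(-97)) + 5180/3827 = (192 + 1649) + 5180/3827 = 1841 + 5180/3827 = 7050687/3827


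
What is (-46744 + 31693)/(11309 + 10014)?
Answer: -15051/21323 ≈ -0.70586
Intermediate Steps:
(-46744 + 31693)/(11309 + 10014) = -15051/21323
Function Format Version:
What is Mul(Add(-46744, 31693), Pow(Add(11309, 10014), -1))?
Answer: Rational(-15051, 21323) ≈ -0.70586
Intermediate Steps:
Mul(Add(-46744, 31693), Pow(Add(11309, 10014), -1)) = Mul(-15051, Pow(21323, -1)) = Mul(-15051, Rational(1, 21323)) = Rational(-15051, 21323)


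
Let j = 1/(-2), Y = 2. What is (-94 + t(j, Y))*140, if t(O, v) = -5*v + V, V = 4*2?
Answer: -13440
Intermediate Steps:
V = 8
j = -1/2 ≈ -0.50000
t(O, v) = 8 - 5*v (t(O, v) = -5*v + 8 = 8 - 5*v)
(-94 + t(j, Y))*140 = (-94 + (8 - 5*2))*140 = (-94 + (8 - 10))*140 = (-94 - 2)*140 = -96*140 = -13440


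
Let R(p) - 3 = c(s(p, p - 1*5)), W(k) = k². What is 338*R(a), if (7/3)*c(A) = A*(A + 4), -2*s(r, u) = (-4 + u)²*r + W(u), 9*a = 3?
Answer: 113659598/1701 ≈ 66819.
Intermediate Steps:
a = ⅓ (a = (⅑)*3 = ⅓ ≈ 0.33333)
s(r, u) = -u²/2 - r*(-4 + u)²/2 (s(r, u) = -((-4 + u)²*r + u²)/2 = -(r*(-4 + u)² + u²)/2 = -(u² + r*(-4 + u)²)/2 = -u²/2 - r*(-4 + u)²/2)
c(A) = 3*A*(4 + A)/7 (c(A) = 3*(A*(A + 4))/7 = 3*(A*(4 + A))/7 = 3*A*(4 + A)/7)
R(p) = 3 + 3*(-(-5 + p)²/2 - p*(-9 + p)²/2)*(4 - (-5 + p)²/2 - p*(-9 + p)²/2)/7 (R(p) = 3 + 3*(-(p - 1*5)²/2 - p*(-4 + (p - 1*5))²/2)*(4 + (-(p - 1*5)²/2 - p*(-4 + (p - 1*5))²/2))/7 = 3 + 3*(-(p - 5)²/2 - p*(-4 + (p - 5))²/2)*(4 + (-(p - 5)²/2 - p*(-4 + (p - 5))²/2))/7 = 3 + 3*(-(-5 + p)²/2 - p*(-4 + (-5 + p))²/2)*(4 + (-(-5 + p)²/2 - p*(-4 + (-5 + p))²/2))/7 = 3 + 3*(-(-5 + p)²/2 - p*(-9 + p)²/2)*(4 + (-(-5 + p)²/2 - p*(-9 + p)²/2))/7 = 3 + 3*(-(-5 + p)²/2 - p*(-9 + p)²/2)*(4 - (-5 + p)²/2 - p*(-9 + p)²/2)/7)
338*R(a) = 338*(3 + 3*((-5 + ⅓)² + (-9 + ⅓)²/3)*(-8 + (-5 + ⅓)² + (-9 + ⅓)²/3)/28) = 338*(3 + 3*((-14/3)² + (-26/3)²/3)*(-8 + (-14/3)² + (-26/3)²/3)/28) = 338*(3 + 3*(196/9 + (⅓)*(676/9))*(-8 + 196/9 + (⅓)*(676/9))/28) = 338*(3 + 3*(196/9 + 676/27)*(-8 + 196/9 + 676/27)/28) = 338*(3 + (3/28)*(1264/27)*(1048/27)) = 338*(3 + 331168/1701) = 338*(336271/1701) = 113659598/1701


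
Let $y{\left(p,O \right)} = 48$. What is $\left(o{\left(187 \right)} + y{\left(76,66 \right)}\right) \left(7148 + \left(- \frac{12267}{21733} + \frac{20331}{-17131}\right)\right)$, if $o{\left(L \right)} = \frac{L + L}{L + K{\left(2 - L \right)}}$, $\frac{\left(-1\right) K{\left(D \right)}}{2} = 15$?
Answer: $\frac{21045391473039640}{58452359611} \approx 3.6004 \cdot 10^{5}$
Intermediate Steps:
$K{\left(D \right)} = -30$ ($K{\left(D \right)} = \left(-2\right) 15 = -30$)
$o{\left(L \right)} = \frac{2 L}{-30 + L}$ ($o{\left(L \right)} = \frac{L + L}{L - 30} = \frac{2 L}{-30 + L}$)
$\left(o{\left(187 \right)} + y{\left(76,66 \right)}\right) \left(7148 + \left(- \frac{12267}{21733} + \frac{20331}{-17131}\right)\right) = \left(2 \cdot 187 \frac{1}{-30 + 187} + 48\right) \left(7148 + \left(- \frac{12267}{21733} + \frac{20331}{-17131}\right)\right) = \left(2 \cdot 187 \cdot \frac{1}{157} + 48\right) \left(7148 + \left(\left(-12267\right) \frac{1}{21733} + 20331 \left(- \frac{1}{17131}\right)\right)\right) = \left(2 \cdot 187 \cdot \frac{1}{157} + 48\right) \left(7148 - \frac{651999600}{372308023}\right) = \left(\frac{374}{157} + 48\right) \left(7148 - \frac{651999600}{372308023}\right) = \frac{7910}{157} \cdot \frac{2660605748804}{372308023} = \frac{21045391473039640}{58452359611}$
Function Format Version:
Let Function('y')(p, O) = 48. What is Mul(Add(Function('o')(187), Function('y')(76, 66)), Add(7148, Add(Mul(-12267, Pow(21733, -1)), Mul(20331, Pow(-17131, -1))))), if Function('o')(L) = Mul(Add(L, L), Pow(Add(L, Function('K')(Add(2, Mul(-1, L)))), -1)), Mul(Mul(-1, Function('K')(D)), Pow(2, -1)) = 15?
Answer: Rational(21045391473039640, 58452359611) ≈ 3.6004e+5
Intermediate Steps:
Function('K')(D) = -30 (Function('K')(D) = Mul(-2, 15) = -30)
Function('o')(L) = Mul(2, L, Pow(Add(-30, L), -1)) (Function('o')(L) = Mul(Add(L, L), Pow(Add(L, -30), -1)) = Mul(Mul(2, L), Pow(Add(-30, L), -1)) = Mul(2, L, Pow(Add(-30, L), -1)))
Mul(Add(Function('o')(187), Function('y')(76, 66)), Add(7148, Add(Mul(-12267, Pow(21733, -1)), Mul(20331, Pow(-17131, -1))))) = Mul(Add(Mul(2, 187, Pow(Add(-30, 187), -1)), 48), Add(7148, Add(Mul(-12267, Pow(21733, -1)), Mul(20331, Pow(-17131, -1))))) = Mul(Add(Mul(2, 187, Pow(157, -1)), 48), Add(7148, Add(Mul(-12267, Rational(1, 21733)), Mul(20331, Rational(-1, 17131))))) = Mul(Add(Mul(2, 187, Rational(1, 157)), 48), Add(7148, Add(Rational(-12267, 21733), Rational(-20331, 17131)))) = Mul(Add(Rational(374, 157), 48), Add(7148, Rational(-651999600, 372308023))) = Mul(Rational(7910, 157), Rational(2660605748804, 372308023)) = Rational(21045391473039640, 58452359611)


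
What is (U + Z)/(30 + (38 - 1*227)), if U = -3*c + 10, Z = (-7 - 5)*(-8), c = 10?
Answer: -76/159 ≈ -0.47799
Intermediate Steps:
Z = 96 (Z = -12*(-8) = 96)
U = -20 (U = -3*10 + 10 = -30 + 10 = -20)
(U + Z)/(30 + (38 - 1*227)) = (-20 + 96)/(30 + (38 - 1*227)) = 76/(30 + (38 - 227)) = 76/(30 - 189) = 76/(-159) = 76*(-1/159) = -76/159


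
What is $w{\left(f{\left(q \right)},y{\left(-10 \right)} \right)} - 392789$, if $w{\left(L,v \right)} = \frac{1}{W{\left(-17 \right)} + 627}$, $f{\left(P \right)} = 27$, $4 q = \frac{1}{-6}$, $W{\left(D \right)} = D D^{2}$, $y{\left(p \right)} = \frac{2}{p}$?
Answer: $- \frac{1683493655}{4286} \approx -3.9279 \cdot 10^{5}$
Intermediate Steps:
$W{\left(D \right)} = D^{3}$
$q = - \frac{1}{24}$ ($q = \frac{1}{4 \left(-6\right)} = \frac{1}{4} \left(- \frac{1}{6}\right) = - \frac{1}{24} \approx -0.041667$)
$w{\left(L,v \right)} = - \frac{1}{4286}$ ($w{\left(L,v \right)} = \frac{1}{\left(-17\right)^{3} + 627} = \frac{1}{-4913 + 627} = \frac{1}{-4286} = - \frac{1}{4286}$)
$w{\left(f{\left(q \right)},y{\left(-10 \right)} \right)} - 392789 = - \frac{1}{4286} - 392789 = - \frac{1683493655}{4286}$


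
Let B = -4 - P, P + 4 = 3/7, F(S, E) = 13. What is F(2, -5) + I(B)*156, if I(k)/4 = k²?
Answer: 6253/49 ≈ 127.61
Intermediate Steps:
P = -25/7 (P = -4 + 3/7 = -25/7 ≈ -3.5714)
B = -3/7 (B = -4 - 1*(-25/7) = -4 + 25/7 = -3/7 ≈ -0.42857)
I(k) = 4*k²
F(2, -5) + I(B)*156 = 13 + (4*(-3/7)²)*156 = 13 + (4*(9/49))*156 = 13 + (36/49)*156 = 13 + 5616/49 = 6253/49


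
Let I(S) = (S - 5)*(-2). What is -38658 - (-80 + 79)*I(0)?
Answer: -38648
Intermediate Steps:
I(S) = 10 - 2*S (I(S) = (-5 + S)*(-2) = 10 - 2*S)
-38658 - (-80 + 79)*I(0) = -38658 - (-80 + 79)*(10 - 2*0) = -38658 - (-1)*(10 + 0) = -38658 - (-1)*10 = -38658 - 1*(-10) = -38658 + 10 = -38648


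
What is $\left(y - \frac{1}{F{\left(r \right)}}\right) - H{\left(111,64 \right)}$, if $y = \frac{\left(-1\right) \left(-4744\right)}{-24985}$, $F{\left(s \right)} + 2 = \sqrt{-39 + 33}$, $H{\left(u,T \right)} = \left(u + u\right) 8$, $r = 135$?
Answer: $- \frac{44373107}{24985} + \frac{i \sqrt{6}}{10} \approx -1776.0 + 0.24495 i$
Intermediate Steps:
$H{\left(u,T \right)} = 16 u$ ($H{\left(u,T \right)} = 2 u 8 = 16 u$)
$F{\left(s \right)} = -2 + i \sqrt{6}$ ($F{\left(s \right)} = -2 + \sqrt{-39 + 33} = -2 + \sqrt{-6} = -2 + i \sqrt{6}$)
$y = - \frac{4744}{24985}$ ($y = 4744 \left(- \frac{1}{24985}\right) = - \frac{4744}{24985} \approx -0.18987$)
$\left(y - \frac{1}{F{\left(r \right)}}\right) - H{\left(111,64 \right)} = \left(- \frac{4744}{24985} - \frac{1}{-2 + i \sqrt{6}}\right) - 16 \cdot 111 = \left(- \frac{4744}{24985} - \frac{1}{-2 + i \sqrt{6}}\right) - 1776 = - \frac{44378104}{24985} - \frac{1}{-2 + i \sqrt{6}}$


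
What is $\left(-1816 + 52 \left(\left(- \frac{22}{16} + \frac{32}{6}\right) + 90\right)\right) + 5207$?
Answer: $\frac{49661}{6} \approx 8276.8$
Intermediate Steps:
$\left(-1816 + 52 \left(\left(- \frac{22}{16} + \frac{32}{6}\right) + 90\right)\right) + 5207 = \left(-1816 + 52 \left(\left(\left(-22\right) \frac{1}{16} + 32 \cdot \frac{1}{6}\right) + 90\right)\right) + 5207 = \left(-1816 + 52 \left(\left(- \frac{11}{8} + \frac{16}{3}\right) + 90\right)\right) + 5207 = \left(-1816 + 52 \left(\frac{95}{24} + 90\right)\right) + 5207 = \left(-1816 + 52 \cdot \frac{2255}{24}\right) + 5207 = \left(-1816 + \frac{29315}{6}\right) + 5207 = \frac{18419}{6} + 5207 = \frac{49661}{6}$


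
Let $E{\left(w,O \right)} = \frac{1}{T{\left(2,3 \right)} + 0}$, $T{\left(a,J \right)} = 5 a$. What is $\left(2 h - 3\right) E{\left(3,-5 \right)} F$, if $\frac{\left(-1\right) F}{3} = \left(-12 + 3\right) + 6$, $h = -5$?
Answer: $- \frac{117}{10} \approx -11.7$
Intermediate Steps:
$E{\left(w,O \right)} = \frac{1}{10}$ ($E{\left(w,O \right)} = \frac{1}{5 \cdot 2 + 0} = \frac{1}{10 + 0} = \frac{1}{10}$)
$F = 9$ ($F = - 3 \left(\left(-12 + 3\right) + 6\right) = - 3 \left(-9 + 6\right) = \left(-3\right) \left(-3\right) = 9$)
$\left(2 h - 3\right) E{\left(3,-5 \right)} F = \left(2 \left(-5\right) - 3\right) \frac{1}{10} \cdot 9 = \left(-10 - 3\right) \frac{1}{10} \cdot 9 = \left(-13\right) \frac{1}{10} \cdot 9 = \left(- \frac{13}{10}\right) 9 = - \frac{117}{10}$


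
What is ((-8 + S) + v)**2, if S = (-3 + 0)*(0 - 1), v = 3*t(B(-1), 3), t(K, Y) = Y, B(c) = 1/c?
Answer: 16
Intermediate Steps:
v = 9 (v = 3*3 = 9)
S = 3 (S = -3*(-1) = 3)
((-8 + S) + v)**2 = ((-8 + 3) + 9)**2 = (-5 + 9)**2 = 4**2 = 16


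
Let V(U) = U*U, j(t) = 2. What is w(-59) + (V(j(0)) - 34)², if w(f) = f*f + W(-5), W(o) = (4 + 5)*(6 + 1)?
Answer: 4444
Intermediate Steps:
W(o) = 63 (W(o) = 9*7 = 63)
V(U) = U²
w(f) = 63 + f² (w(f) = f*f + 63 = f² + 63 = 63 + f²)
w(-59) + (V(j(0)) - 34)² = (63 + (-59)²) + (2² - 34)² = (63 + 3481) + (4 - 34)² = 3544 + (-30)² = 3544 + 900 = 4444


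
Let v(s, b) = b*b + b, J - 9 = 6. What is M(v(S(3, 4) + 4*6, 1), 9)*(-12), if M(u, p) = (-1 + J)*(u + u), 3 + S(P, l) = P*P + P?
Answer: -672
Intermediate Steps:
J = 15 (J = 9 + 6 = 15)
S(P, l) = -3 + P + P² (S(P, l) = -3 + (P*P + P) = -3 + (P² + P) = -3 + (P + P²) = -3 + P + P²)
v(s, b) = b + b² (v(s, b) = b² + b = b + b²)
M(u, p) = 28*u (M(u, p) = (-1 + 15)*(u + u) = 14*(2*u) = 28*u)
M(v(S(3, 4) + 4*6, 1), 9)*(-12) = (28*(1*(1 + 1)))*(-12) = (28*(1*2))*(-12) = (28*2)*(-12) = 56*(-12) = -672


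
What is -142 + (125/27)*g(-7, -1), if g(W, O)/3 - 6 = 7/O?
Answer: -1403/9 ≈ -155.89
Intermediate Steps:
g(W, O) = 18 + 21/O (g(W, O) = 18 + 3*(7/O) = 18 + 21/O)
-142 + (125/27)*g(-7, -1) = -142 + (125/27)*(18 + 21/(-1)) = -142 + (125*(1/27))*(18 + 21*(-1)) = -142 + 125*(18 - 21)/27 = -142 + (125/27)*(-3) = -142 - 125/9 = -1403/9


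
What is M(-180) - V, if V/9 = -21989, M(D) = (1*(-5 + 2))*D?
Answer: 198441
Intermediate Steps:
M(D) = -3*D (M(D) = (1*(-3))*D = -3*D)
V = -197901 (V = 9*(-21989) = -197901)
M(-180) - V = -3*(-180) - 1*(-197901) = 540 + 197901 = 198441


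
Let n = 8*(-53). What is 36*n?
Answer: -15264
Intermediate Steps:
n = -424
36*n = 36*(-424) = -15264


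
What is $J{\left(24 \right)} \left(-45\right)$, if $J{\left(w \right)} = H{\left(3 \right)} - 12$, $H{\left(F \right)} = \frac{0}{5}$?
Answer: $540$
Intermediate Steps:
$H{\left(F \right)} = 0$ ($H{\left(F \right)} = 0 \cdot \frac{1}{5} = 0$)
$J{\left(w \right)} = -12$ ($J{\left(w \right)} = 0 - 12 = -12$)
$J{\left(24 \right)} \left(-45\right) = \left(-12\right) \left(-45\right) = 540$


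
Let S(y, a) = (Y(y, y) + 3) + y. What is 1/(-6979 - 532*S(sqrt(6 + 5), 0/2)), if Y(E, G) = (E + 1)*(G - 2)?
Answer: -1/13363 ≈ -7.4834e-5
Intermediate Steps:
Y(E, G) = (1 + E)*(-2 + G)
S(y, a) = 1 + y**2 (S(y, a) = ((-2 + y - 2*y + y*y) + 3) + y = ((-2 + y - 2*y + y**2) + 3) + y = ((-2 + y**2 - y) + 3) + y = (1 + y**2 - y) + y = 1 + y**2)
1/(-6979 - 532*S(sqrt(6 + 5), 0/2)) = 1/(-6979 - 532*(1 + (sqrt(6 + 5))**2)) = 1/(-6979 - 532*(1 + (sqrt(11))**2)) = 1/(-6979 - 532*(1 + 11)) = 1/(-6979 - 532*12) = 1/(-6979 - 6384) = 1/(-13363) = -1/13363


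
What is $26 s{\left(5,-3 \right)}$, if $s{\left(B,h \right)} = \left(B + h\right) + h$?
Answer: $-26$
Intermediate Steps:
$s{\left(B,h \right)} = B + 2 h$
$26 s{\left(5,-3 \right)} = 26 \left(5 + 2 \left(-3\right)\right) = 26 \left(5 - 6\right) = 26 \left(-1\right) = -26$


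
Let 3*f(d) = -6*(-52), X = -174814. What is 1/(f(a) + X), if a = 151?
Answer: -1/174710 ≈ -5.7238e-6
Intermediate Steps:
f(d) = 104 (f(d) = (-6*(-52))/3 = (⅓)*312 = 104)
1/(f(a) + X) = 1/(104 - 174814) = 1/(-174710) = -1/174710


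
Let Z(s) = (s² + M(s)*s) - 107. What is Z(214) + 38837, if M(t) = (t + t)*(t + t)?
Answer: 39285902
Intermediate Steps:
M(t) = 4*t² (M(t) = (2*t)*(2*t) = 4*t²)
Z(s) = -107 + s² + 4*s³ (Z(s) = (s² + (4*s²)*s) - 107 = (s² + 4*s³) - 107 = -107 + s² + 4*s³)
Z(214) + 38837 = (-107 + 214² + 4*214³) + 38837 = (-107 + 45796 + 4*9800344) + 38837 = (-107 + 45796 + 39201376) + 38837 = 39247065 + 38837 = 39285902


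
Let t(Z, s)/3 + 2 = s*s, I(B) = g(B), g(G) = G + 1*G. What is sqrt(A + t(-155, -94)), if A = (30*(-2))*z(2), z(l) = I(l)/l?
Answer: sqrt(26382) ≈ 162.43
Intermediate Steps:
g(G) = 2*G (g(G) = G + G = 2*G)
I(B) = 2*B
z(l) = 2 (z(l) = (2*l)/l = 2)
t(Z, s) = -6 + 3*s**2 (t(Z, s) = -6 + 3*(s*s) = -6 + 3*s**2)
A = -120 (A = (30*(-2))*2 = -60*2 = -120)
sqrt(A + t(-155, -94)) = sqrt(-120 + (-6 + 3*(-94)**2)) = sqrt(-120 + (-6 + 3*8836)) = sqrt(-120 + (-6 + 26508)) = sqrt(-120 + 26502) = sqrt(26382)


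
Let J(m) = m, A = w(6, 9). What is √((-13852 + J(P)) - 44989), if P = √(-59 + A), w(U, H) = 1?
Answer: √(-58841 + I*√58) ≈ 0.016 + 242.57*I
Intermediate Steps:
A = 1
P = I*√58 (P = √(-59 + 1) = √(-58) = I*√58 ≈ 7.6158*I)
√((-13852 + J(P)) - 44989) = √((-13852 + I*√58) - 44989) = √(-58841 + I*√58)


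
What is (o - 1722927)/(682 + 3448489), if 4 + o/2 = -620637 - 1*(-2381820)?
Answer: 1799431/3449171 ≈ 0.52170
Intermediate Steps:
o = 3522358 (o = -8 + 2*(-620637 - 1*(-2381820)) = -8 + 2*(-620637 + 2381820) = -8 + 2*1761183 = -8 + 3522366 = 3522358)
(o - 1722927)/(682 + 3448489) = (3522358 - 1722927)/(682 + 3448489) = 1799431/3449171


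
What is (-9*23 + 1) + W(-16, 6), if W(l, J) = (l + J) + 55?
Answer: -161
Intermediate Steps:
W(l, J) = 55 + J + l (W(l, J) = (J + l) + 55 = 55 + J + l)
(-9*23 + 1) + W(-16, 6) = (-9*23 + 1) + (55 + 6 - 16) = (-207 + 1) + 45 = -206 + 45 = -161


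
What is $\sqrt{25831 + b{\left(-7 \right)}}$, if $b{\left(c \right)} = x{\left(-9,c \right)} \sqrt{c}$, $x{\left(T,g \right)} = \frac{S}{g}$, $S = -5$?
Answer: $\frac{\sqrt{1265719 + 35 i \sqrt{7}}}{7} \approx 160.72 + 0.0058792 i$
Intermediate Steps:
$x{\left(T,g \right)} = - \frac{5}{g}$
$b{\left(c \right)} = - \frac{5}{\sqrt{c}}$ ($b{\left(c \right)} = - \frac{5}{c} \sqrt{c} = - \frac{5}{\sqrt{c}}$)
$\sqrt{25831 + b{\left(-7 \right)}} = \sqrt{25831 - \frac{5}{i \sqrt{7}}} = \sqrt{25831 - 5 \left(- \frac{i \sqrt{7}}{7}\right)} = \sqrt{25831 + \frac{5 i \sqrt{7}}{7}}$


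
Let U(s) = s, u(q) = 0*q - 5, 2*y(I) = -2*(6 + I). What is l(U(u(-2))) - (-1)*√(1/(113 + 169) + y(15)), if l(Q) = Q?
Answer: -5 + I*√1669722/282 ≈ -5.0 + 4.5822*I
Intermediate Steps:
y(I) = -6 - I (y(I) = (-2*(6 + I))/2 = (-12 - 2*I)/2 = -6 - I)
u(q) = -5 (u(q) = 0 - 5 = -5)
l(U(u(-2))) - (-1)*√(1/(113 + 169) + y(15)) = -5 - (-1)*√(1/(113 + 169) + (-6 - 1*15)) = -5 - (-1)*√(1/282 + (-6 - 15)) = -5 - (-1)*√(1/282 - 21) = -5 - (-1)*√(-5921/282) = -5 - (-1)*I*√1669722/282 = -5 + I*√1669722/282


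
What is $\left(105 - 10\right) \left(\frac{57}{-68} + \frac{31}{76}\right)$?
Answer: $- \frac{695}{17} \approx -40.882$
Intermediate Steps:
$\left(105 - 10\right) \left(\frac{57}{-68} + \frac{31}{76}\right) = 95 \left(57 \left(- \frac{1}{68}\right) + 31 \cdot \frac{1}{76}\right) = 95 \left(- \frac{57}{68} + \frac{31}{76}\right) = 95 \left(- \frac{139}{323}\right) = - \frac{695}{17}$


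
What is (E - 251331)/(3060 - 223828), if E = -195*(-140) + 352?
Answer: 223679/220768 ≈ 1.0132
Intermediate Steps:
E = 27652 (E = 27300 + 352 = 27652)
(E - 251331)/(3060 - 223828) = (27652 - 251331)/(3060 - 223828) = -223679/(-220768) = -223679*(-1/220768) = 223679/220768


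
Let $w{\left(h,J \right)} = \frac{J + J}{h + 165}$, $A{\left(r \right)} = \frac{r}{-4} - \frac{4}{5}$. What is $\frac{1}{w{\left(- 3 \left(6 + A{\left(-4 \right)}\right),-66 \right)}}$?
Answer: $- \frac{61}{55} \approx -1.1091$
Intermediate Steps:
$A{\left(r \right)} = - \frac{4}{5} - \frac{r}{4}$ ($A{\left(r \right)} = r \left(- \frac{1}{4}\right) - \frac{4}{5} = - \frac{r}{4} - \frac{4}{5} = - \frac{4}{5} - \frac{r}{4}$)
$w{\left(h,J \right)} = \frac{2 J}{165 + h}$
$\frac{1}{w{\left(- 3 \left(6 + A{\left(-4 \right)}\right),-66 \right)}} = \frac{1}{2 \left(-66\right) \frac{1}{165 - 3 \left(6 - - \frac{1}{5}\right)}} = \frac{1}{2 \left(-66\right) \frac{1}{165 - 3 \left(6 + \left(- \frac{4}{5} + 1\right)\right)}} = \frac{1}{2 \left(-66\right) \frac{1}{165 - 3 \left(6 + \frac{1}{5}\right)}} = \frac{1}{2 \left(-66\right) \frac{1}{165 - \frac{93}{5}}} = \frac{1}{2 \left(-66\right) \frac{1}{\frac{732}{5}}} = \frac{1}{2 \left(-66\right) \frac{5}{732}} = \frac{1}{- \frac{55}{61}} = - \frac{61}{55}$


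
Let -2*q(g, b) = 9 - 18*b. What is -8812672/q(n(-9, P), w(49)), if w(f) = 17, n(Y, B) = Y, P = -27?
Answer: -1602304/27 ≈ -59345.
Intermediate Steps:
q(g, b) = -9/2 + 9*b (q(g, b) = -(9 - 18*b)/2 = -9/2 + 9*b)
-8812672/q(n(-9, P), w(49)) = -8812672/(-9/2 + 9*17) = -8812672/(-9/2 + 153) = -8812672/297/2 = -8812672*2/297 = -1602304/27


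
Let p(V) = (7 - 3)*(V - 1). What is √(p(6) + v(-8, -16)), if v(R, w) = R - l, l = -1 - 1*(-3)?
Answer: √10 ≈ 3.1623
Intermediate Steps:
l = 2 (l = -1 + 3 = 2)
p(V) = -4 + 4*V (p(V) = 4*(-1 + V) = -4 + 4*V)
v(R, w) = -2 + R (v(R, w) = R - 1*2 = R - 2 = -2 + R)
√(p(6) + v(-8, -16)) = √((-4 + 4*6) + (-2 - 8)) = √((-4 + 24) - 10) = √(20 - 10) = √10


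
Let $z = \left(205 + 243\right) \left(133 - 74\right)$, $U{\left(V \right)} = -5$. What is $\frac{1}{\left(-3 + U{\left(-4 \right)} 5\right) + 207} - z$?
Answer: $- \frac{4731327}{179} \approx -26432.0$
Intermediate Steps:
$z = 26432$ ($z = 448 \left(133 - 74\right) = 448 \cdot 59 = 26432$)
$\frac{1}{\left(-3 + U{\left(-4 \right)} 5\right) + 207} - z = \frac{1}{\left(-3 - 25\right) + 207} - 26432 = \frac{1}{-28 + 207} - 26432 = \frac{1}{179} - 26432 = - \frac{4731327}{179}$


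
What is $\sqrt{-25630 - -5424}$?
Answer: $i \sqrt{20206} \approx 142.15 i$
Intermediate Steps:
$\sqrt{-25630 - -5424} = \sqrt{-25630 + 5424} = \sqrt{-20206} = i \sqrt{20206}$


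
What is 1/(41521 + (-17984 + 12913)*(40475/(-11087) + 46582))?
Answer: -11087/2618275856962 ≈ -4.2345e-9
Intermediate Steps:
1/(41521 + (-17984 + 12913)*(40475/(-11087) + 46582)) = 1/(41521 - 5071*(40475*(-1/11087) + 46582)) = 1/(41521 - 5071*(-40475/11087 + 46582)) = 1/(41521 - 5071*516414159/11087) = 1/(41521 - 2618736200289/11087) = 1/(-2618275856962/11087) = -11087/2618275856962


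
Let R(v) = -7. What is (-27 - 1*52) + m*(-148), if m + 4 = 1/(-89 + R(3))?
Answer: 12349/24 ≈ 514.54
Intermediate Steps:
m = -385/96 (m = -4 + 1/(-89 - 7) = -4 + 1/(-96) = -4 - 1/96 = -385/96 ≈ -4.0104)
(-27 - 1*52) + m*(-148) = (-27 - 1*52) - 385/96*(-148) = (-27 - 52) + 14245/24 = -79 + 14245/24 = 12349/24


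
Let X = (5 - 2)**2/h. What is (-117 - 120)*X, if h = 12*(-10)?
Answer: 711/40 ≈ 17.775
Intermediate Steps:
h = -120
X = -3/40 (X = (5 - 2)**2/(-120) = 3**2*(-1/120) = 9*(-1/120) = -3/40 ≈ -0.075000)
(-117 - 120)*X = (-117 - 120)*(-3/40) = -237*(-3/40) = 711/40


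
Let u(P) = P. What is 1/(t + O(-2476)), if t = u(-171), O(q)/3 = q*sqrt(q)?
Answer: I/(3*(-57*I + 4952*sqrt(619))) ≈ -1.2517e-9 + 2.7055e-6*I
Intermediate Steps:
O(q) = 3*q**(3/2) (O(q) = 3*(q*sqrt(q)) = 3*q**(3/2))
t = -171
1/(t + O(-2476)) = 1/(-171 + 3*(-2476)**(3/2)) = 1/(-171 + 3*(-4952*I*sqrt(619))) = 1/(-171 - 14856*I*sqrt(619))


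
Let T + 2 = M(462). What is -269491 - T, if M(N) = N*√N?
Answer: -269489 - 462*√462 ≈ -2.7942e+5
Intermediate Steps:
M(N) = N^(3/2)
T = -2 + 462*√462 (T = -2 + 462^(3/2) = -2 + 462*√462 ≈ 9928.3)
-269491 - T = -269491 - (-2 + 462*√462) = -269491 + (2 - 462*√462) = -269489 - 462*√462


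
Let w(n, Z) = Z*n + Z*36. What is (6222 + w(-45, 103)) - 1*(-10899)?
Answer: 16194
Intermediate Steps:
w(n, Z) = 36*Z + Z*n (w(n, Z) = Z*n + 36*Z = 36*Z + Z*n)
(6222 + w(-45, 103)) - 1*(-10899) = (6222 + 103*(36 - 45)) - 1*(-10899) = (6222 + 103*(-9)) + 10899 = (6222 - 927) + 10899 = 5295 + 10899 = 16194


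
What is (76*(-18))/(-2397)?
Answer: 456/799 ≈ 0.57071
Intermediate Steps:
(76*(-18))/(-2397) = -1368*(-1/2397) = 456/799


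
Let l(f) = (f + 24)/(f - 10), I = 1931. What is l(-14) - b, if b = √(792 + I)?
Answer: -5/12 - √2723 ≈ -52.599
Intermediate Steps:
l(f) = (24 + f)/(-10 + f)
b = √2723 (b = √(792 + 1931) = √2723 ≈ 52.182)
l(-14) - b = (24 - 14)/(-10 - 14) - √2723 = 10/(-24) - √2723 = -1/24*10 - √2723 = -5/12 - √2723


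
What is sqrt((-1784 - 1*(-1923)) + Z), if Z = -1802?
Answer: I*sqrt(1663) ≈ 40.78*I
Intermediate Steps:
sqrt((-1784 - 1*(-1923)) + Z) = sqrt((-1784 - 1*(-1923)) - 1802) = sqrt((-1784 + 1923) - 1802) = sqrt(139 - 1802) = sqrt(-1663) = I*sqrt(1663)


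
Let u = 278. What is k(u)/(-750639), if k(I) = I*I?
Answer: -77284/750639 ≈ -0.10296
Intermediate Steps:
k(I) = I²
k(u)/(-750639) = 278²/(-750639) = 77284*(-1/750639) = -77284/750639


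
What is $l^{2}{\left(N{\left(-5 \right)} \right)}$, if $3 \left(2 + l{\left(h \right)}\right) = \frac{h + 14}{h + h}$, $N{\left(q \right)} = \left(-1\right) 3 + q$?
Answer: $\frac{289}{64} \approx 4.5156$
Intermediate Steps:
$N{\left(q \right)} = -3 + q$
$l{\left(h \right)} = -2 + \frac{14 + h}{6 h}$ ($l{\left(h \right)} = -2 + \frac{\left(h + 14\right) \frac{1}{h + h}}{3} = -2 + \frac{\left(14 + h\right) \frac{1}{2 h}}{3} = -2 + \frac{\frac{1}{2} \frac{1}{h} \left(14 + h\right)}{3} = -2 + \frac{14 + h}{6 h}$)
$l^{2}{\left(N{\left(-5 \right)} \right)} = \left(\frac{14 - 11 \left(-3 - 5\right)}{6 \left(-3 - 5\right)}\right)^{2} = \left(\frac{14 - -88}{6 \left(-8\right)}\right)^{2} = \left(\frac{1}{6} \left(- \frac{1}{8}\right) \left(14 + 88\right)\right)^{2} = \left(\frac{1}{6} \left(- \frac{1}{8}\right) 102\right)^{2} = \left(- \frac{17}{8}\right)^{2} = \frac{289}{64}$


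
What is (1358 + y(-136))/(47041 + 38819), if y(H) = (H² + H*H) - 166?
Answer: 3182/7155 ≈ 0.44472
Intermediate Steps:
y(H) = -166 + 2*H² (y(H) = (H² + H²) - 166 = 2*H² - 166 = -166 + 2*H²)
(1358 + y(-136))/(47041 + 38819) = (1358 + (-166 + 2*(-136)²))/(47041 + 38819) = (1358 + (-166 + 2*18496))/85860 = (1358 + (-166 + 36992))*(1/85860) = (1358 + 36826)*(1/85860) = 38184*(1/85860) = 3182/7155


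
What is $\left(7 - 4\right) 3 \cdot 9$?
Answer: $81$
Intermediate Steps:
$\left(7 - 4\right) 3 \cdot 9 = 3 \cdot 3 \cdot 9 = 9 \cdot 9 = 81$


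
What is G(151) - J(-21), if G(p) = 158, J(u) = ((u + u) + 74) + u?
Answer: 147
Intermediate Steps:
J(u) = 74 + 3*u (J(u) = (2*u + 74) + u = (74 + 2*u) + u = 74 + 3*u)
G(151) - J(-21) = 158 - (74 + 3*(-21)) = 158 - (74 - 63) = 158 - 1*11 = 158 - 11 = 147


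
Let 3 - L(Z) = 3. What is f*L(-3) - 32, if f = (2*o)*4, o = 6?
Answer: -32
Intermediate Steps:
L(Z) = 0 (L(Z) = 3 - 1*3 = 3 - 3 = 0)
f = 48 (f = (2*6)*4 = 12*4 = 48)
f*L(-3) - 32 = 48*0 - 32 = 0 - 32 = -32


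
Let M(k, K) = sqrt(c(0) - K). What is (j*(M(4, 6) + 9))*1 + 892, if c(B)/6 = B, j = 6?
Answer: 946 + 6*I*sqrt(6) ≈ 946.0 + 14.697*I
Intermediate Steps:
c(B) = 6*B
M(k, K) = sqrt(-K) (M(k, K) = sqrt(6*0 - K) = sqrt(0 - K) = sqrt(-K))
(j*(M(4, 6) + 9))*1 + 892 = (6*(sqrt(-1*6) + 9))*1 + 892 = (6*(sqrt(-6) + 9))*1 + 892 = (6*(I*sqrt(6) + 9))*1 + 892 = (6*(9 + I*sqrt(6)))*1 + 892 = (54 + 6*I*sqrt(6))*1 + 892 = (54 + 6*I*sqrt(6)) + 892 = 946 + 6*I*sqrt(6)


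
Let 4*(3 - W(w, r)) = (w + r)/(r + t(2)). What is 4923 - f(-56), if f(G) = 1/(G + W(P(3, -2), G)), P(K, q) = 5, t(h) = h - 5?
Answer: 61828193/12559 ≈ 4923.0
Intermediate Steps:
t(h) = -5 + h
W(w, r) = 3 - (r + w)/(4*(-3 + r)) (W(w, r) = 3 - (w + r)/(4*(r + (-5 + 2))) = 3 - (r + w)/(4*(r - 3)) = 3 - (r + w)/(4*(-3 + r)))
f(G) = 1/(G + (-41 + 11*G)/(4*(-3 + G))) (f(G) = 1/(G + (-36 - 1*5 + 11*G)/(4*(-3 + G))) = 1/(G + (-36 - 5 + 11*G)/(4*(-3 + G))) = 1/(G + (-41 + 11*G)/(4*(-3 + G))))
4923 - f(-56) = 4923 - 4*(-3 - 56)/(-41 - 1*(-56) + 4*(-56)**2) = 4923 - 4*(-59)/(-41 + 56 + 4*3136) = 4923 - 4*(-59)/(-41 + 56 + 12544) = 4923 - 4*(-59)/12559 = 4923 - 1*(-236/12559) = 4923 + 236/12559 = 61828193/12559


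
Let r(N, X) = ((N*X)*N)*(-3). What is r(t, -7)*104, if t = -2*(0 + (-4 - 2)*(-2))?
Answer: 1257984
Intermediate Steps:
t = -24 (t = -2*(0 - 6*(-2)) = -2*(0 + 12) = -2*12 = -24)
r(N, X) = -3*X*N² (r(N, X) = (X*N²)*(-3) = -3*X*N²)
r(t, -7)*104 = -3*(-7)*(-24)²*104 = -3*(-7)*576*104 = 12096*104 = 1257984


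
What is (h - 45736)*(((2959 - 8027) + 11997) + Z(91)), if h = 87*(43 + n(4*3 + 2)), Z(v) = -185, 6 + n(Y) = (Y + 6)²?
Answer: -52043448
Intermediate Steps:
n(Y) = -6 + (6 + Y)² (n(Y) = -6 + (Y + 6)² = -6 + (6 + Y)²)
h = 38019 (h = 87*(43 + (-6 + (6 + (4*3 + 2))²)) = 87*(43 + (-6 + (6 + (12 + 2))²)) = 87*(43 + (-6 + (6 + 14)²)) = 87*(43 + (-6 + 20²)) = 87*(43 + (-6 + 400)) = 87*(43 + 394) = 87*437 = 38019)
(h - 45736)*(((2959 - 8027) + 11997) + Z(91)) = (38019 - 45736)*(((2959 - 8027) + 11997) - 185) = -7717*((-5068 + 11997) - 185) = -7717*(6929 - 185) = -7717*6744 = -52043448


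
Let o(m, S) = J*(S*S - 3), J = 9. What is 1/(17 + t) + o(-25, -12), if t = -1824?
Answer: 2293082/1807 ≈ 1269.0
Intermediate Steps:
o(m, S) = -27 + 9*S**2 (o(m, S) = 9*(S*S - 3) = 9*(S**2 - 3) = 9*(-3 + S**2) = -27 + 9*S**2)
1/(17 + t) + o(-25, -12) = 1/(17 - 1824) + (-27 + 9*(-12)**2) = 1/(-1807) + (-27 + 9*144) = -1/1807 + (-27 + 1296) = -1/1807 + 1269 = 2293082/1807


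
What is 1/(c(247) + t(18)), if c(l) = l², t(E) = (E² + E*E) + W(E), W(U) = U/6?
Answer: 1/61660 ≈ 1.6218e-5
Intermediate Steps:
W(U) = U/6 (W(U) = U*(⅙) = U/6)
t(E) = 2*E² + E/6 (t(E) = (E² + E*E) + E/6 = (E² + E²) + E/6 = 2*E² + E/6)
1/(c(247) + t(18)) = 1/(247² + (⅙)*18*(1 + 12*18)) = 1/(61009 + (⅙)*18*(1 + 216)) = 1/(61009 + (⅙)*18*217) = 1/(61009 + 651) = 1/61660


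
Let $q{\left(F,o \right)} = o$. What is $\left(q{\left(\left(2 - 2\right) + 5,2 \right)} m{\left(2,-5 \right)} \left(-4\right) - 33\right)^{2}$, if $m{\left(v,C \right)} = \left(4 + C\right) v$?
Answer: $289$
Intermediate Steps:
$m{\left(v,C \right)} = v \left(4 + C\right)$
$\left(q{\left(\left(2 - 2\right) + 5,2 \right)} m{\left(2,-5 \right)} \left(-4\right) - 33\right)^{2} = \left(2 \cdot 2 \left(4 - 5\right) \left(-4\right) - 33\right)^{2} = \left(2 \cdot 2 \left(-1\right) \left(-4\right) - 33\right)^{2} = \left(2 \left(-2\right) \left(-4\right) - 33\right)^{2} = \left(\left(-4\right) \left(-4\right) - 33\right)^{2} = \left(16 - 33\right)^{2} = \left(-17\right)^{2} = 289$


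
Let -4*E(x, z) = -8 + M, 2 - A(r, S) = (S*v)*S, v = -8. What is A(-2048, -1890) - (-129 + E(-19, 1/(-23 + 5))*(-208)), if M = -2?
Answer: 28577451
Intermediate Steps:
A(r, S) = 2 + 8*S² (A(r, S) = 2 - S*(-8)*S = 2 - (-8*S)*S = 2 - (-8)*S² = 2 + 8*S²)
E(x, z) = 5/2 (E(x, z) = -(-8 - 2)/4 = -¼*(-10) = 5/2)
A(-2048, -1890) - (-129 + E(-19, 1/(-23 + 5))*(-208)) = (2 + 8*(-1890)²) - (-129 + (5/2)*(-208)) = (2 + 8*3572100) - (-129 - 520) = (2 + 28576800) - 1*(-649) = 28576802 + 649 = 28577451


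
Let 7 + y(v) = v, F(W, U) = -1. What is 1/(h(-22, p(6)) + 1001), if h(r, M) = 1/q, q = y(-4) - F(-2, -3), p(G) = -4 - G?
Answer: 10/10009 ≈ 0.00099910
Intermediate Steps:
y(v) = -7 + v
q = -10 (q = (-7 - 4) - 1*(-1) = -11 + 1 = -10)
h(r, M) = -⅒ (h(r, M) = 1/(-10) = -⅒)
1/(h(-22, p(6)) + 1001) = 1/(-⅒ + 1001) = 1/(10009/10) = 10/10009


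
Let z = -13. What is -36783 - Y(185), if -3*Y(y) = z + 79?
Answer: -36761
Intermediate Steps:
Y(y) = -22 (Y(y) = -(-13 + 79)/3 = -⅓*66 = -22)
-36783 - Y(185) = -36783 - 1*(-22) = -36783 + 22 = -36761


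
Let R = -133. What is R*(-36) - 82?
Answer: 4706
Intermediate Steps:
R*(-36) - 82 = -133*(-36) - 82 = 4788 - 82 = 4706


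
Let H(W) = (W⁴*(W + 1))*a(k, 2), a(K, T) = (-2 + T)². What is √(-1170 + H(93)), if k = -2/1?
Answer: 3*I*√130 ≈ 34.205*I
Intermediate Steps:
k = -2 (k = -2*1 = -2)
H(W) = 0 (H(W) = (W⁴*(W + 1))*(-2 + 2)² = (W⁴*(1 + W))*0² = (W⁴*(1 + W))*0 = 0)
√(-1170 + H(93)) = √(-1170 + 0) = √(-1170) = 3*I*√130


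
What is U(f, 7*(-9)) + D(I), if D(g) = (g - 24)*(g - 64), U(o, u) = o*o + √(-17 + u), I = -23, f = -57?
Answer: 7338 + 4*I*√5 ≈ 7338.0 + 8.9443*I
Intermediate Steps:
U(o, u) = o² + √(-17 + u)
D(g) = (-64 + g)*(-24 + g) (D(g) = (-24 + g)*(-64 + g) = (-64 + g)*(-24 + g))
U(f, 7*(-9)) + D(I) = ((-57)² + √(-17 + 7*(-9))) + (1536 + (-23)² - 88*(-23)) = (3249 + √(-17 - 63)) + (1536 + 529 + 2024) = (3249 + √(-80)) + 4089 = (3249 + 4*I*√5) + 4089 = 7338 + 4*I*√5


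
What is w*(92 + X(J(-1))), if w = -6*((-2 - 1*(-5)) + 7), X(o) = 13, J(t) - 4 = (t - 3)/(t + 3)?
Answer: -6300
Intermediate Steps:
J(t) = 4 + (-3 + t)/(3 + t) (J(t) = 4 + (t - 3)/(t + 3) = 4 + (-3 + t)/(3 + t))
w = -60 (w = -6*((-2 + 5) + 7) = -6*(3 + 7) = -6*10 = -60)
w*(92 + X(J(-1))) = -60*(92 + 13) = -60*105 = -6300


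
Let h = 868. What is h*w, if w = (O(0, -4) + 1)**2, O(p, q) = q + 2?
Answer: 868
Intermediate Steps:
O(p, q) = 2 + q
w = 1 (w = ((2 - 4) + 1)**2 = (-2 + 1)**2 = (-1)**2 = 1)
h*w = 868*1 = 868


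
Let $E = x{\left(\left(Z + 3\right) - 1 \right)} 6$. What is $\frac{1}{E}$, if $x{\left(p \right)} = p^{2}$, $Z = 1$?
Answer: $\frac{1}{54} \approx 0.018519$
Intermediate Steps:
$E = 54$ ($E = \left(\left(1 + 3\right) - 1\right)^{2} \cdot 6 = \left(4 - 1\right)^{2} \cdot 6 = 3^{2} \cdot 6 = 9 \cdot 6 = 54$)
$\frac{1}{E} = \frac{1}{54}$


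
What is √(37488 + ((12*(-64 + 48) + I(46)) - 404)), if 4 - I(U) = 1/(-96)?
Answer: √21252102/24 ≈ 192.08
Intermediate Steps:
I(U) = 385/96 (I(U) = 4 - 1/(-96) = 4 - 1*(-1/96) = 4 + 1/96 = 385/96)
√(37488 + ((12*(-64 + 48) + I(46)) - 404)) = √(37488 + ((12*(-64 + 48) + 385/96) - 404)) = √(37488 + ((12*(-16) + 385/96) - 404)) = √(37488 + ((-192 + 385/96) - 404)) = √(37488 + (-18047/96 - 404)) = √(37488 - 56831/96) = √(3542017/96) = √21252102/24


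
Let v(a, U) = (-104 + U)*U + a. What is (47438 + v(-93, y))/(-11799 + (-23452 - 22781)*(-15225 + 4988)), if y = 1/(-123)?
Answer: 358147649/3580091929719 ≈ 0.00010004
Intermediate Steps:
y = -1/123 ≈ -0.0081301
v(a, U) = a + U*(-104 + U) (v(a, U) = U*(-104 + U) + a = a + U*(-104 + U))
(47438 + v(-93, y))/(-11799 + (-23452 - 22781)*(-15225 + 4988)) = (47438 + (-93 + (-1/123)² - 104*(-1/123)))/(-11799 + (-23452 - 22781)*(-15225 + 4988)) = (47438 + (-93 + 1/15129 + 104/123))/(-11799 - 46233*(-10237)) = (47438 - 1394204/15129)/(-11799 + 473287221) = (716295298/15129)/473275422 = (716295298/15129)*(1/473275422) = 358147649/3580091929719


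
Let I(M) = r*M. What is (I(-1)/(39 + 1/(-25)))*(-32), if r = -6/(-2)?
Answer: 1200/487 ≈ 2.4641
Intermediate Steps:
r = 3 (r = -6*(-½) = 3)
I(M) = 3*M
(I(-1)/(39 + 1/(-25)))*(-32) = ((3*(-1))/(39 + 1/(-25)))*(-32) = -3/(39 - 1/25)*(-32) = -3/974/25*(-32) = -3*25/974*(-32) = -75/974*(-32) = 1200/487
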